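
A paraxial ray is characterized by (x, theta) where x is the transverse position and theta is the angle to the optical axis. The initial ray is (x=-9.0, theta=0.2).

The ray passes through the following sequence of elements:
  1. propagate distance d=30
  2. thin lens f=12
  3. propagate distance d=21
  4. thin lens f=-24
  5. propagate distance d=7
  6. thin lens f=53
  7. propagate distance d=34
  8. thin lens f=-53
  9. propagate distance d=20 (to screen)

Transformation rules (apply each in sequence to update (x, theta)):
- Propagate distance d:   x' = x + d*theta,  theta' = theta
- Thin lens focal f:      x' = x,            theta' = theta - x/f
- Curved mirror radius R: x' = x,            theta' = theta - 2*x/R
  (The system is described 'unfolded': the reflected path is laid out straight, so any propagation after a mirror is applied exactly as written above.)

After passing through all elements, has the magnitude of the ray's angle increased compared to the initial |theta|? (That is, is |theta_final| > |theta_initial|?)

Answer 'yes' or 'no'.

Initial: x=-9.0000 theta=0.2000
After 1 (propagate distance d=30): x=-3.0000 theta=0.2000
After 2 (thin lens f=12): x=-3.0000 theta=0.4500
After 3 (propagate distance d=21): x=6.4500 theta=0.4500
After 4 (thin lens f=-24): x=6.4500 theta=23/32 (≈0.7188)
After 5 (propagate distance d=7): x=1837/160 (≈11.4813) theta=23/32 (≈0.7188)
After 6 (thin lens f=53): x=1837/160 (≈11.4813) theta=2129/4240 (≈0.5021)
After 7 (propagate distance d=34): x=242133/8480 (≈28.5534) theta=2129/4240 (≈0.5021)
After 8 (thin lens f=-53): x=242133/8480 (≈28.5534) theta=467807/449440 (≈1.0409)
After 9 (propagate distance d=20 (to screen)): x=22189189/449440 (≈49.3707) theta=467807/449440 (≈1.0409)
|theta_initial|=0.2000 |theta_final|=467807/449440 (≈1.0409) -> increased

Answer: yes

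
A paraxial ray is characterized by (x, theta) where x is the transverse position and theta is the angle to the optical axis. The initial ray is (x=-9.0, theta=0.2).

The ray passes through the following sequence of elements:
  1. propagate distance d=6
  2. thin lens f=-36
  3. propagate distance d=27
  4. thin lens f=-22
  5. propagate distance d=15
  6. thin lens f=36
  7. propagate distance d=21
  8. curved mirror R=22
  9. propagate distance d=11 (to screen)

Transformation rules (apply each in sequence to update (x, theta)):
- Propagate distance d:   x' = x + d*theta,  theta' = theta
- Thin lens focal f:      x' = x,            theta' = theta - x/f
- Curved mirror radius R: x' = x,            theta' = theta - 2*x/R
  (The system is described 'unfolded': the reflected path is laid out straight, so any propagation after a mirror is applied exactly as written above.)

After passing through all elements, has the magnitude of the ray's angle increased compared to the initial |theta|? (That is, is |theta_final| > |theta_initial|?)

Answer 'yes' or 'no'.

Initial: x=-9.0000 theta=0.2000
After 1 (propagate distance d=6): x=-7.8000 theta=0.2000
After 2 (thin lens f=-36): x=-7.8000 theta=-1/60 (≈-0.0167)
After 3 (propagate distance d=27): x=-8.2500 theta=-1/60 (≈-0.0167)
After 4 (thin lens f=-22): x=-8.2500 theta=-47/120 (≈-0.3917)
After 5 (propagate distance d=15): x=-14.1250 theta=-47/120 (≈-0.3917)
After 6 (thin lens f=36): x=-14.1250 theta=1/1440 (≈0.0007)
After 7 (propagate distance d=21): x=-6773/480 (≈-14.1104) theta=1/1440 (≈0.0007)
After 8 (curved mirror R=22): x=-6773/480 (≈-14.1104) theta=2033/1584 (≈1.2835)
After 9 (propagate distance d=11 (to screen)): x=11/1440 (≈0.0076) theta=2033/1584 (≈1.2835)
|theta_initial|=0.2000 |theta_final|=2033/1584 (≈1.2835) -> increased

Answer: yes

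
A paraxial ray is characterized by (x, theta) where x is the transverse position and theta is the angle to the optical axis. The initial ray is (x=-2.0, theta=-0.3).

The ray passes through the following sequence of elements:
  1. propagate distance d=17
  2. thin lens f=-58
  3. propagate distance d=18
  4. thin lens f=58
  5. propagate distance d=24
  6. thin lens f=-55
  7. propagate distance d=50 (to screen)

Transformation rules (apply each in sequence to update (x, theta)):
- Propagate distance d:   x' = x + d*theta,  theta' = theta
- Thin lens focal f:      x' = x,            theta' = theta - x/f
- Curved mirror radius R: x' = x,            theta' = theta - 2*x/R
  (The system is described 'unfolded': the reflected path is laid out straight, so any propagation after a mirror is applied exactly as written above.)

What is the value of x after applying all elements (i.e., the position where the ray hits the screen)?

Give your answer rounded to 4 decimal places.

Initial: x=-2.0000 theta=-0.3000
After 1 (propagate distance d=17): x=-7.1000 theta=-0.3000
After 2 (thin lens f=-58): x=-7.1000 theta=-49/116 (≈-0.4224)
After 3 (propagate distance d=18): x=-2132/145 (≈-14.7034) theta=-49/116 (≈-0.4224)
After 4 (thin lens f=58): x=-2132/145 (≈-14.7034) theta=-2841/16820 (≈-0.1689)
After 5 (propagate distance d=24): x=-78874/4205 (≈-18.7572) theta=-2841/16820 (≈-0.1689)
After 6 (thin lens f=-55): x=-78874/4205 (≈-18.7572) theta=-471751/925100 (≈-0.5099)
After 7 (propagate distance d=50 (to screen)): x=-4093983/92510 (≈-44.2545) theta=-471751/925100 (≈-0.5099)
Rounded to 4 decimal places: x = -44.2545

Answer: -44.2545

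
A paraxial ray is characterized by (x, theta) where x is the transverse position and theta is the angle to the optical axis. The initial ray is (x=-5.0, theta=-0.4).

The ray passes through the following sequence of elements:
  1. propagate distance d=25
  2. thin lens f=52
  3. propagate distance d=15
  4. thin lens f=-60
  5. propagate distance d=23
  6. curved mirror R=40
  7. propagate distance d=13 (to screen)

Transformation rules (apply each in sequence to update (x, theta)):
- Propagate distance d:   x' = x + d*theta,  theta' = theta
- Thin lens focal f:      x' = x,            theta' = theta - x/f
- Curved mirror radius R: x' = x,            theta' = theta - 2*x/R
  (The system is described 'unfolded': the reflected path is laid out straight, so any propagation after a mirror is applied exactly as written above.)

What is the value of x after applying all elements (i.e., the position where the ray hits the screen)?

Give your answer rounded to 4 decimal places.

Initial: x=-5.0000 theta=-0.4000
After 1 (propagate distance d=25): x=-15.0000 theta=-0.4000
After 2 (thin lens f=52): x=-15.0000 theta=-29/260 (≈-0.1115)
After 3 (propagate distance d=15): x=-867/52 (≈-16.6731) theta=-29/260 (≈-0.1115)
After 4 (thin lens f=-60): x=-867/52 (≈-16.6731) theta=-81/208 (≈-0.3894)
After 5 (propagate distance d=23): x=-5331/208 (≈-25.6298) theta=-81/208 (≈-0.3894)
After 6 (curved mirror R=40): x=-5331/208 (≈-25.6298) theta=3711/4160 (≈0.8921)
After 7 (propagate distance d=13 (to screen)): x=-58377/4160 (≈-14.0329) theta=3711/4160 (≈0.8921)
Rounded to 4 decimal places: x = -14.0329

Answer: -14.0329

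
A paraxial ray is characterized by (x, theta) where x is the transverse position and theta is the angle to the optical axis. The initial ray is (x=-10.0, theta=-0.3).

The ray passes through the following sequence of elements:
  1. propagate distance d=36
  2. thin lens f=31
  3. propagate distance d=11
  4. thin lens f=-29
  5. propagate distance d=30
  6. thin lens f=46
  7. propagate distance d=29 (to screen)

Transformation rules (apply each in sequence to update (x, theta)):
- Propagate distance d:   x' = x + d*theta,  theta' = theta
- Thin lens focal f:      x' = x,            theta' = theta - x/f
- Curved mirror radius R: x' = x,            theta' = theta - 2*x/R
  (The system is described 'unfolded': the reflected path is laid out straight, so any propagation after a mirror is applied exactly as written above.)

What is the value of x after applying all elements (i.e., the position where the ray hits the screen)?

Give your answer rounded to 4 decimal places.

Answer: -14.4192

Derivation:
Initial: x=-10.0000 theta=-0.3000
After 1 (propagate distance d=36): x=-20.8000 theta=-0.3000
After 2 (thin lens f=31): x=-20.8000 theta=23/62 (≈0.3710)
After 3 (propagate distance d=11): x=-5183/310 (≈-16.7194) theta=23/62 (≈0.3710)
After 4 (thin lens f=-29): x=-5183/310 (≈-16.7194) theta=-924/4495 (≈-0.2056)
After 5 (propagate distance d=30): x=-6637/290 (≈-22.8862) theta=-924/4495 (≈-0.2056)
After 6 (thin lens f=46): x=-6637/290 (≈-22.8862) theta=120739/413540 (≈0.2920)
After 7 (propagate distance d=29 (to screen)): x=-5962931/413540 (≈-14.4192) theta=120739/413540 (≈0.2920)
Rounded to 4 decimal places: x = -14.4192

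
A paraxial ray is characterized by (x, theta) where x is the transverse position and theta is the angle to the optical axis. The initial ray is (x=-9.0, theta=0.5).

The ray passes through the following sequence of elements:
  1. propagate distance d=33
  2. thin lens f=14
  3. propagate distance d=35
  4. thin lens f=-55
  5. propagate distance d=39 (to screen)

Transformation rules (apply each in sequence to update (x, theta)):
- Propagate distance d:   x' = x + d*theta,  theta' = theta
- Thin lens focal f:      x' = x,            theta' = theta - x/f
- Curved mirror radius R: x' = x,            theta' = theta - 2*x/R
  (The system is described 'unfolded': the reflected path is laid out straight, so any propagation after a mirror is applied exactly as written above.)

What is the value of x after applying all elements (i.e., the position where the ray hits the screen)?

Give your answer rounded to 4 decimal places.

Answer: 9.2890

Derivation:
Initial: x=-9.0000 theta=0.5000
After 1 (propagate distance d=33): x=7.5000 theta=0.5000
After 2 (thin lens f=14): x=7.5000 theta=-1/28 (≈-0.0357)
After 3 (propagate distance d=35): x=6.2500 theta=-1/28 (≈-0.0357)
After 4 (thin lens f=-55): x=6.2500 theta=6/77 (≈0.0779)
After 5 (propagate distance d=39 (to screen)): x=2861/308 (≈9.2890) theta=6/77 (≈0.0779)
Rounded to 4 decimal places: x = 9.2890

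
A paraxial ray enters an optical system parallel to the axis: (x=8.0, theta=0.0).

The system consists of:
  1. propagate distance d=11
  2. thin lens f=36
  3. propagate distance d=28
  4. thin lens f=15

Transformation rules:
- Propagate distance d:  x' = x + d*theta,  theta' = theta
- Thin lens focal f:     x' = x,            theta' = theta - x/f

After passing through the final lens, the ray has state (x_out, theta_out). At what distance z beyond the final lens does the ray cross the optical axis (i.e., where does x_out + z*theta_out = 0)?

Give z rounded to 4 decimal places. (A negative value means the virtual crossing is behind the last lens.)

Initial: x=8.0000 theta=0.0000
After 1 (propagate distance d=11): x=8.0000 theta=0.0000
After 2 (thin lens f=36): x=8.0000 theta=-2/9 (≈-0.2222)
After 3 (propagate distance d=28): x=16/9 (≈1.7778) theta=-2/9 (≈-0.2222)
After 4 (thin lens f=15): x=16/9 (≈1.7778) theta=-46/135 (≈-0.3407)
z_focus = -x_out/theta_out = -(16/9)/(-46/135) = 120/23 ≈ 5.2174
Rounded to 4 decimal places: z = 5.2174

Answer: 5.2174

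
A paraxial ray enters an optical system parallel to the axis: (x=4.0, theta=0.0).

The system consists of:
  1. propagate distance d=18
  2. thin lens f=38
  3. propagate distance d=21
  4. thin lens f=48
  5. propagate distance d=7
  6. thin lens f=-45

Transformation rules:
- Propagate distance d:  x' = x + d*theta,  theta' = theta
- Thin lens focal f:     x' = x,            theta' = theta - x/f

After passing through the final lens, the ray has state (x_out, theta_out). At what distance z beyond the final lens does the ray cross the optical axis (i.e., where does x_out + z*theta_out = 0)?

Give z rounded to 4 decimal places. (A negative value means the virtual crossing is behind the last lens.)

Answer: 6.3358

Derivation:
Initial: x=4.0000 theta=0.0000
After 1 (propagate distance d=18): x=4.0000 theta=0.0000
After 2 (thin lens f=38): x=4.0000 theta=-2/19 (≈-0.1053)
After 3 (propagate distance d=21): x=34/19 (≈1.7895) theta=-2/19 (≈-0.1053)
After 4 (thin lens f=48): x=34/19 (≈1.7895) theta=-65/456 (≈-0.1425)
After 5 (propagate distance d=7): x=19/24 (≈0.7917) theta=-65/456 (≈-0.1425)
After 6 (thin lens f=-45): x=19/24 (≈0.7917) theta=-641/5130 (≈-0.1250)
z_focus = -x_out/theta_out = -(19/24)/(-641/5130) = 16245/2564 ≈ 6.3358
Rounded to 4 decimal places: z = 6.3358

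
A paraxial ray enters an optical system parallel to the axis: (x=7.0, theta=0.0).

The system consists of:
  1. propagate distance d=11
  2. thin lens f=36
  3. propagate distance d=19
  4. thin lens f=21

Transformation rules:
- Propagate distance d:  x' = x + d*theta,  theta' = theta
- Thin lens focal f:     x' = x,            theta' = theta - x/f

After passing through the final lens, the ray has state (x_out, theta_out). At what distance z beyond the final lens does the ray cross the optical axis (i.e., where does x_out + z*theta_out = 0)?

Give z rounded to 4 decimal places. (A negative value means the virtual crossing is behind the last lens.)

Answer: 9.3947

Derivation:
Initial: x=7.0000 theta=0.0000
After 1 (propagate distance d=11): x=7.0000 theta=0.0000
After 2 (thin lens f=36): x=7.0000 theta=-7/36 (≈-0.1944)
After 3 (propagate distance d=19): x=119/36 (≈3.3056) theta=-7/36 (≈-0.1944)
After 4 (thin lens f=21): x=119/36 (≈3.3056) theta=-19/54 (≈-0.3519)
z_focus = -x_out/theta_out = -(119/36)/(-19/54) = 357/38 ≈ 9.3947
Rounded to 4 decimal places: z = 9.3947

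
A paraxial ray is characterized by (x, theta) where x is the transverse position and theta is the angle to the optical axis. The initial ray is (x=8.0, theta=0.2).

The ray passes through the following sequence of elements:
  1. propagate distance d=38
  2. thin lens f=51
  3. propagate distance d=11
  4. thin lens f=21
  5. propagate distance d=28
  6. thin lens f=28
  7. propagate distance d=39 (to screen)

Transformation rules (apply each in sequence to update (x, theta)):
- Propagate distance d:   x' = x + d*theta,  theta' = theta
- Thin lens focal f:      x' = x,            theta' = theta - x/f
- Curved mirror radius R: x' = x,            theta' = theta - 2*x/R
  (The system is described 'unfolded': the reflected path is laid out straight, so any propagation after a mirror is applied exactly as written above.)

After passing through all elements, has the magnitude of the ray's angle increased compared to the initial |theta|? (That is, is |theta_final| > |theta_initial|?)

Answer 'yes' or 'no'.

Initial: x=8.0000 theta=0.2000
After 1 (propagate distance d=38): x=15.6000 theta=0.2000
After 2 (thin lens f=51): x=15.6000 theta=-9/85 (≈-0.1059)
After 3 (propagate distance d=11): x=1227/85 (≈14.4353) theta=-9/85 (≈-0.1059)
After 4 (thin lens f=21): x=1227/85 (≈14.4353) theta=-472/595 (≈-0.7933)
After 5 (propagate distance d=28): x=-661/85 (≈-7.7765) theta=-472/595 (≈-0.7933)
After 6 (thin lens f=28): x=-661/85 (≈-7.7765) theta=-1227/2380 (≈-0.5155)
After 7 (propagate distance d=39 (to screen)): x=-66361/2380 (≈-27.8828) theta=-1227/2380 (≈-0.5155)
|theta_initial|=0.2000 |theta_final|=1227/2380 (≈0.5155) -> increased

Answer: yes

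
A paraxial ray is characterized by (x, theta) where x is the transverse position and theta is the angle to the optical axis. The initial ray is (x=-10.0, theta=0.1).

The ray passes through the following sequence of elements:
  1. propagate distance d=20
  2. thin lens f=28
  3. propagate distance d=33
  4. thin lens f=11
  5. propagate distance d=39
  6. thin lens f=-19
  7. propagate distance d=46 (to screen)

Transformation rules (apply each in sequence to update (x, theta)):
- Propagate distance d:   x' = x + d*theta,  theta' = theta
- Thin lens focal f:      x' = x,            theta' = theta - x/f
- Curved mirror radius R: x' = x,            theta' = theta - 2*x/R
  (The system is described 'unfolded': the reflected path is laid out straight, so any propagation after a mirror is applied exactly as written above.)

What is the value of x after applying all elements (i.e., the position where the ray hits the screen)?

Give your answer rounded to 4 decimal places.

Answer: 8.2542

Derivation:
Initial: x=-10.0000 theta=0.1000
After 1 (propagate distance d=20): x=-8.0000 theta=0.1000
After 2 (thin lens f=28): x=-8.0000 theta=27/70 (≈0.3857)
After 3 (propagate distance d=33): x=331/70 (≈4.7286) theta=27/70 (≈0.3857)
After 4 (thin lens f=11): x=331/70 (≈4.7286) theta=-17/385 (≈-0.0442)
After 5 (propagate distance d=39): x=463/154 (≈3.0065) theta=-17/385 (≈-0.0442)
After 6 (thin lens f=-19): x=463/154 (≈3.0065) theta=1669/14630 (≈0.1141)
After 7 (propagate distance d=46 (to screen)): x=120759/14630 (≈8.2542) theta=1669/14630 (≈0.1141)
Rounded to 4 decimal places: x = 8.2542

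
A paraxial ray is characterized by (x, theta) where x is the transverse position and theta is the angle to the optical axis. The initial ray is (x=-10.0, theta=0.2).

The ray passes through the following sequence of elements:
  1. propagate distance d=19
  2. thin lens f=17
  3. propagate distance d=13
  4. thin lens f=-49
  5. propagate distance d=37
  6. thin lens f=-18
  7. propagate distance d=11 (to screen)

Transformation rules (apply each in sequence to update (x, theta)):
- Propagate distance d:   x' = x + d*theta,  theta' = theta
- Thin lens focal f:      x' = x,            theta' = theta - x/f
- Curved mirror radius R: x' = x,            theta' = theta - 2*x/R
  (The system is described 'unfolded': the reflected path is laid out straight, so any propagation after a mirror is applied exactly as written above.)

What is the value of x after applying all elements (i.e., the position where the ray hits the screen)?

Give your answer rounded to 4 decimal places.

Answer: 43.3576

Derivation:
Initial: x=-10.0000 theta=0.2000
After 1 (propagate distance d=19): x=-6.2000 theta=0.2000
After 2 (thin lens f=17): x=-6.2000 theta=48/85 (≈0.5647)
After 3 (propagate distance d=13): x=97/85 (≈1.1412) theta=48/85 (≈0.5647)
After 4 (thin lens f=-49): x=97/85 (≈1.1412) theta=2449/4165 (≈0.5880)
After 5 (propagate distance d=37): x=95366/4165 (≈22.8970) theta=2449/4165 (≈0.5880)
After 6 (thin lens f=-18): x=95366/4165 (≈22.8970) theta=69724/37485 (≈1.8601)
After 7 (propagate distance d=11 (to screen)): x=1625258/37485 (≈43.3576) theta=69724/37485 (≈1.8601)
Rounded to 4 decimal places: x = 43.3576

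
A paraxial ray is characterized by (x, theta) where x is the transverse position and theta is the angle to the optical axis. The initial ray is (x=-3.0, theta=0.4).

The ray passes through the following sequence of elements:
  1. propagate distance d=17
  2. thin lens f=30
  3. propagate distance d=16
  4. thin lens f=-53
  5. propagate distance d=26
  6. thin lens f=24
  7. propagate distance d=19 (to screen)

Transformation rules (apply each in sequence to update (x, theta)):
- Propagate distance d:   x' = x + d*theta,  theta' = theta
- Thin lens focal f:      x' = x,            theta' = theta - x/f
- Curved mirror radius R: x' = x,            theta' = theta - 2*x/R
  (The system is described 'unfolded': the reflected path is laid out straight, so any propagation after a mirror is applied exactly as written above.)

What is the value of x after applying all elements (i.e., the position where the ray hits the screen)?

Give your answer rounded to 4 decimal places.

Answer: 12.1421

Derivation:
Initial: x=-3.0000 theta=0.4000
After 1 (propagate distance d=17): x=3.8000 theta=0.4000
After 2 (thin lens f=30): x=3.8000 theta=41/150 (≈0.2733)
After 3 (propagate distance d=16): x=613/75 (≈8.1733) theta=41/150 (≈0.2733)
After 4 (thin lens f=-53): x=613/75 (≈8.1733) theta=1133/2650 (≈0.4275)
After 5 (propagate distance d=26): x=76676/3975 (≈19.2896) theta=1133/2650 (≈0.4275)
After 6 (thin lens f=24): x=76676/3975 (≈19.2896) theta=-4486/11925 (≈-0.3762)
After 7 (propagate distance d=19 (to screen)): x=144794/11925 (≈12.1421) theta=-4486/11925 (≈-0.3762)
Rounded to 4 decimal places: x = 12.1421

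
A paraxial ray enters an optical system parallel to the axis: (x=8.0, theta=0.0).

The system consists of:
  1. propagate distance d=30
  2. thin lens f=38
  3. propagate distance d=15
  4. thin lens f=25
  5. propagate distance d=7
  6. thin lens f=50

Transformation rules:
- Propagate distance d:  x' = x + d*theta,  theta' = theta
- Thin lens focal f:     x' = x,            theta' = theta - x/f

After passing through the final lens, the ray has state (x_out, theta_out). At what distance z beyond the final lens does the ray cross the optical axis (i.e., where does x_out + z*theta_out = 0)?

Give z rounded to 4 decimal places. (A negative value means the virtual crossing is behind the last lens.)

Initial: x=8.0000 theta=0.0000
After 1 (propagate distance d=30): x=8.0000 theta=0.0000
After 2 (thin lens f=38): x=8.0000 theta=-4/19 (≈-0.2105)
After 3 (propagate distance d=15): x=92/19 (≈4.8421) theta=-4/19 (≈-0.2105)
After 4 (thin lens f=25): x=92/19 (≈4.8421) theta=-192/475 (≈-0.4042)
After 5 (propagate distance d=7): x=956/475 (≈2.0126) theta=-192/475 (≈-0.4042)
After 6 (thin lens f=50): x=956/475 (≈2.0126) theta=-5278/11875 (≈-0.4445)
z_focus = -x_out/theta_out = -(956/475)/(-5278/11875) = 11950/2639 ≈ 4.5282
Rounded to 4 decimal places: z = 4.5282

Answer: 4.5282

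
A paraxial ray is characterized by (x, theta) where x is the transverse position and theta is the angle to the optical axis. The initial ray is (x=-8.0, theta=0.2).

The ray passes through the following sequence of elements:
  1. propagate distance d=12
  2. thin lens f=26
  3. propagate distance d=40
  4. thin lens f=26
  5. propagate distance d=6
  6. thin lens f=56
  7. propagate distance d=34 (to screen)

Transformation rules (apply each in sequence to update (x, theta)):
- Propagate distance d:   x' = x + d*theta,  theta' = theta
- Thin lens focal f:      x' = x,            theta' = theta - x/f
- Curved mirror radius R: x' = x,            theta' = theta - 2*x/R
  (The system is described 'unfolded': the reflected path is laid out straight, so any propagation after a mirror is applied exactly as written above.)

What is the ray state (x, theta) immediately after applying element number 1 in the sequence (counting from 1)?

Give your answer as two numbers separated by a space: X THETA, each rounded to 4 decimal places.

Answer: -5.6000 0.2000

Derivation:
Initial: x=-8.0000 theta=0.2000
After 1 (propagate distance d=12): x=-5.6000 theta=0.2000
Rounded to 4 decimal places: x = -5.6000, theta = 0.2000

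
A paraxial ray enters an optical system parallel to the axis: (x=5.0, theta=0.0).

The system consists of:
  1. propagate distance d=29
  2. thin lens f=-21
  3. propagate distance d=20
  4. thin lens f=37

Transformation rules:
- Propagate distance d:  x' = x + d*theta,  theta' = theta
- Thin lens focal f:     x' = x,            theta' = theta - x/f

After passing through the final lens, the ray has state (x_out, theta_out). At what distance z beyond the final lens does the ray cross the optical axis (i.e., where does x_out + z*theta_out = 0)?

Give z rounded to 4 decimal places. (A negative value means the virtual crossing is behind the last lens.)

Answer: 379.2500

Derivation:
Initial: x=5.0000 theta=0.0000
After 1 (propagate distance d=29): x=5.0000 theta=0.0000
After 2 (thin lens f=-21): x=5.0000 theta=5/21 (≈0.2381)
After 3 (propagate distance d=20): x=205/21 (≈9.7619) theta=5/21 (≈0.2381)
After 4 (thin lens f=37): x=205/21 (≈9.7619) theta=-20/777 (≈-0.0257)
z_focus = -x_out/theta_out = -(205/21)/(-20/777) = 379.2500
Rounded to 4 decimal places: z = 379.2500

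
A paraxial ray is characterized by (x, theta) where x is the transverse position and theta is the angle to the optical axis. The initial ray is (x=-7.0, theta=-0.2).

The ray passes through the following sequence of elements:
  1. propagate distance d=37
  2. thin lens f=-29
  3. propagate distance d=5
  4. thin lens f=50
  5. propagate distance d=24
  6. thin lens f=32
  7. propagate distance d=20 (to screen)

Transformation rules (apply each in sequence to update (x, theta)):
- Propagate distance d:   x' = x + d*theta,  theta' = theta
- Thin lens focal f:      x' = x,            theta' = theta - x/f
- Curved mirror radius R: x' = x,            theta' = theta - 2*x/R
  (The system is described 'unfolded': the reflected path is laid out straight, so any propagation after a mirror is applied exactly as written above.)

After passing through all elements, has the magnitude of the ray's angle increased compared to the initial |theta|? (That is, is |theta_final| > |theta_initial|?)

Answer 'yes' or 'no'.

Initial: x=-7.0000 theta=-0.2000
After 1 (propagate distance d=37): x=-14.4000 theta=-0.2000
After 2 (thin lens f=-29): x=-14.4000 theta=-101/145 (≈-0.6966)
After 3 (propagate distance d=5): x=-2593/145 (≈-17.8828) theta=-101/145 (≈-0.6966)
After 4 (thin lens f=50): x=-2593/145 (≈-17.8828) theta=-2457/7250 (≈-0.3389)
After 5 (propagate distance d=24): x=-94309/3625 (≈-26.0163) theta=-2457/7250 (≈-0.3389)
After 6 (thin lens f=32): x=-94309/3625 (≈-26.0163) theta=54997/116000 (≈0.4741)
After 7 (propagate distance d=20 (to screen)): x=-479487/29000 (≈-16.5340) theta=54997/116000 (≈0.4741)
|theta_initial|=0.2000 |theta_final|=54997/116000 (≈0.4741) -> increased

Answer: yes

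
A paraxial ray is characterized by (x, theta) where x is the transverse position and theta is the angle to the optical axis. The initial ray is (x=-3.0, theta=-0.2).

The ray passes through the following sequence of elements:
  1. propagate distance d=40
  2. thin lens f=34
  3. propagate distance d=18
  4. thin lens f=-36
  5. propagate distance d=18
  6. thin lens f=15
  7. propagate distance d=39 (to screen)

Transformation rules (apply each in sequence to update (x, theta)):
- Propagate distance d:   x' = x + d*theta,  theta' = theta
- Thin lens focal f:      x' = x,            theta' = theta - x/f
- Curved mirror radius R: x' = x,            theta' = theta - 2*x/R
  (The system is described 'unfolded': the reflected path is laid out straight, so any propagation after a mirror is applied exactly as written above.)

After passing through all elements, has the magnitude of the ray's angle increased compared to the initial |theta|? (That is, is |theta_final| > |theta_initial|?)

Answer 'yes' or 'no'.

Answer: yes

Derivation:
Initial: x=-3.0000 theta=-0.2000
After 1 (propagate distance d=40): x=-11.0000 theta=-0.2000
After 2 (thin lens f=34): x=-11.0000 theta=21/170 (≈0.1235)
After 3 (propagate distance d=18): x=-746/85 (≈-8.7765) theta=21/170 (≈0.1235)
After 4 (thin lens f=-36): x=-746/85 (≈-8.7765) theta=-92/765 (≈-0.1203)
After 5 (propagate distance d=18): x=-186/17 (≈-10.9412) theta=-92/765 (≈-0.1203)
After 6 (thin lens f=15): x=-186/17 (≈-10.9412) theta=466/765 (≈0.6092)
After 7 (propagate distance d=39 (to screen)): x=3268/255 (≈12.8157) theta=466/765 (≈0.6092)
|theta_initial|=0.2000 |theta_final|=466/765 (≈0.6092) -> increased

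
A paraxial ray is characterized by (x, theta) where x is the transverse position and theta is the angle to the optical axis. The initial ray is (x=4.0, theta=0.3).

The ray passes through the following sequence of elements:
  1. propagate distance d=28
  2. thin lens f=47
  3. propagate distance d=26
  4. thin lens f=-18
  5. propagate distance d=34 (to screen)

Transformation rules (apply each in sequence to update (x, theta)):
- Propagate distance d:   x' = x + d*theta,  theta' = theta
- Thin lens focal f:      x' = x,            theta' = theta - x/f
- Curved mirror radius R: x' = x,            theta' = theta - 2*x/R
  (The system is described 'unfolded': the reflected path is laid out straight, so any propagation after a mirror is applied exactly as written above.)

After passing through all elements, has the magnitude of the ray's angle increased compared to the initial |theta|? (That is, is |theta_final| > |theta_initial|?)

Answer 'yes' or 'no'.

Initial: x=4.0000 theta=0.3000
After 1 (propagate distance d=28): x=12.4000 theta=0.3000
After 2 (thin lens f=47): x=12.4000 theta=17/470 (≈0.0362)
After 3 (propagate distance d=26): x=627/47 (≈13.3404) theta=17/470 (≈0.0362)
After 4 (thin lens f=-18): x=627/47 (≈13.3404) theta=548/705 (≈0.7773)
After 5 (propagate distance d=34 (to screen)): x=28037/705 (≈39.7688) theta=548/705 (≈0.7773)
|theta_initial|=0.3000 |theta_final|=548/705 (≈0.7773) -> increased

Answer: yes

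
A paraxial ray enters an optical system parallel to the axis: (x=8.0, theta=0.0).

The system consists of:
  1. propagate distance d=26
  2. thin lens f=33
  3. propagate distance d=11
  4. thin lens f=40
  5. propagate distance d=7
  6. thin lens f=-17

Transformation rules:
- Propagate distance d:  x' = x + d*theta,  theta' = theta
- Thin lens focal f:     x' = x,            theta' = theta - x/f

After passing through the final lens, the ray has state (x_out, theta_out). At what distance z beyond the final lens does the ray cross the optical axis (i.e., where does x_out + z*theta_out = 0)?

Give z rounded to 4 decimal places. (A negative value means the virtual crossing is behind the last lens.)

Answer: 12.4704

Derivation:
Initial: x=8.0000 theta=0.0000
After 1 (propagate distance d=26): x=8.0000 theta=0.0000
After 2 (thin lens f=33): x=8.0000 theta=-8/33 (≈-0.2424)
After 3 (propagate distance d=11): x=16/3 (≈5.3333) theta=-8/33 (≈-0.2424)
After 4 (thin lens f=40): x=16/3 (≈5.3333) theta=-62/165 (≈-0.3758)
After 5 (propagate distance d=7): x=446/165 (≈2.7030) theta=-62/165 (≈-0.3758)
After 6 (thin lens f=-17): x=446/165 (≈2.7030) theta=-608/2805 (≈-0.2168)
z_focus = -x_out/theta_out = -(446/165)/(-608/2805) = 3791/304 ≈ 12.4704
Rounded to 4 decimal places: z = 12.4704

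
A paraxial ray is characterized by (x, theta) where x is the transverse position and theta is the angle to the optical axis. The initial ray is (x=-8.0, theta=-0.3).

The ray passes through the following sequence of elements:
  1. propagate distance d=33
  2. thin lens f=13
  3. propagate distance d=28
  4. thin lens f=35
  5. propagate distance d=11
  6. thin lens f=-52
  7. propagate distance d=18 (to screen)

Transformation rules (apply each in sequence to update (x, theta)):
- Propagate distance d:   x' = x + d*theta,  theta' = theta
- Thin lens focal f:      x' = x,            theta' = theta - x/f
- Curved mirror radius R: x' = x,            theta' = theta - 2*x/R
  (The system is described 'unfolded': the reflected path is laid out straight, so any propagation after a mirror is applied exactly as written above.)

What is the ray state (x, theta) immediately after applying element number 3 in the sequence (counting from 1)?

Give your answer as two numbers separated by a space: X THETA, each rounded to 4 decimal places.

Initial: x=-8.0000 theta=-0.3000
After 1 (propagate distance d=33): x=-17.9000 theta=-0.3000
After 2 (thin lens f=13): x=-17.9000 theta=14/13 (≈1.0769)
After 3 (propagate distance d=28): x=1593/130 (≈12.2538) theta=14/13 (≈1.0769)
Rounded to 4 decimal places: x = 12.2538, theta = 1.0769

Answer: 12.2538 1.0769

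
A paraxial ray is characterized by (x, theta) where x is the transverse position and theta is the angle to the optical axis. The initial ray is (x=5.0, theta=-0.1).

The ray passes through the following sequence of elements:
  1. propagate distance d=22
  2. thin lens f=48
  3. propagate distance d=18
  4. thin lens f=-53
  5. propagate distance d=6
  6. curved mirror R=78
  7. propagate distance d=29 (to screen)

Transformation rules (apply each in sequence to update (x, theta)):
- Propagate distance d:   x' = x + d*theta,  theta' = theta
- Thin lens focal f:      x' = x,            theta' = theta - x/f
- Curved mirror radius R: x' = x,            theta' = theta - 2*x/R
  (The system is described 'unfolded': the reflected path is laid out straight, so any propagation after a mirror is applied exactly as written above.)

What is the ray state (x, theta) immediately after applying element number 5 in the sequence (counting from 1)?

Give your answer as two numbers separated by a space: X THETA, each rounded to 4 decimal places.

Initial: x=5.0000 theta=-0.1000
After 1 (propagate distance d=22): x=2.8000 theta=-0.1000
After 2 (thin lens f=48): x=2.8000 theta=-19/120 (≈-0.1583)
After 3 (propagate distance d=18): x=-0.0500 theta=-19/120 (≈-0.1583)
After 4 (thin lens f=-53): x=-0.0500 theta=-1013/6360 (≈-0.1593)
After 5 (propagate distance d=6): x=-533/530 (≈-1.0057) theta=-1013/6360 (≈-0.1593)
Rounded to 4 decimal places: x = -1.0057, theta = -0.1593

Answer: -1.0057 -0.1593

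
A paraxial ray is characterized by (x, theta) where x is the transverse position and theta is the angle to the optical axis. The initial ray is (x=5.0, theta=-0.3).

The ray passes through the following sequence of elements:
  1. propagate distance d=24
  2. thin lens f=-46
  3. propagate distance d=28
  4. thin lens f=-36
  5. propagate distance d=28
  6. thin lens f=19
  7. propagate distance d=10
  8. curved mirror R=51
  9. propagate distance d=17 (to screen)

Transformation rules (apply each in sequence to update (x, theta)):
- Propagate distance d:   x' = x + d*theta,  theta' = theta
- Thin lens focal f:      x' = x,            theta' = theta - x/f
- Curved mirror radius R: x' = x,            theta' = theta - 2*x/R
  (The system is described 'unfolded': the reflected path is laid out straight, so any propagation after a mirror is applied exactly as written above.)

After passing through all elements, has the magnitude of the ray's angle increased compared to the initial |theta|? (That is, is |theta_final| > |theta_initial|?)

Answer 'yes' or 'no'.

Answer: yes

Derivation:
Initial: x=5.0000 theta=-0.3000
After 1 (propagate distance d=24): x=-2.2000 theta=-0.3000
After 2 (thin lens f=-46): x=-2.2000 theta=-8/23 (≈-0.3478)
After 3 (propagate distance d=28): x=-1373/115 (≈-11.9391) theta=-8/23 (≈-0.3478)
After 4 (thin lens f=-36): x=-1373/115 (≈-11.9391) theta=-2813/4140 (≈-0.6795)
After 5 (propagate distance d=28): x=-32048/1035 (≈-30.9643) theta=-2813/4140 (≈-0.6795)
After 6 (thin lens f=19): x=-32048/1035 (≈-30.9643) theta=1661/1748 (≈0.9502)
After 7 (propagate distance d=10): x=-844099/39330 (≈-21.4620) theta=1661/1748 (≈0.9502)
After 8 (curved mirror R=51): x=-844099/39330 (≈-21.4620) theta=7188391/4011660 (≈1.7919)
After 9 (propagate distance d=17 (to screen)): x=92339/10260 (≈8.9999) theta=7188391/4011660 (≈1.7919)
|theta_initial|=0.3000 |theta_final|=7188391/4011660 (≈1.7919) -> increased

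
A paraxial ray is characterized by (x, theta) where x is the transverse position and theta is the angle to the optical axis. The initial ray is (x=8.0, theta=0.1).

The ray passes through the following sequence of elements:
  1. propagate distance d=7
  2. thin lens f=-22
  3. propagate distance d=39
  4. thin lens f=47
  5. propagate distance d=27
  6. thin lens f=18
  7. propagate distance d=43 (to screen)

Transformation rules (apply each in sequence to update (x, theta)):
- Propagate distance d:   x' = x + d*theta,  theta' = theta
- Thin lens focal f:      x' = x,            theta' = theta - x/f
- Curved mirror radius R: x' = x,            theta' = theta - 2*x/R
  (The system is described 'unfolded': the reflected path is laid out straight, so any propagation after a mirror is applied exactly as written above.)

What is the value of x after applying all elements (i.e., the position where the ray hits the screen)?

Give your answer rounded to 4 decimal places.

Initial: x=8.0000 theta=0.1000
After 1 (propagate distance d=7): x=8.7000 theta=0.1000
After 2 (thin lens f=-22): x=8.7000 theta=109/220 (≈0.4955)
After 3 (propagate distance d=39): x=1233/44 (≈28.0227) theta=109/220 (≈0.4955)
After 4 (thin lens f=47): x=1233/44 (≈28.0227) theta=-521/5170 (≈-0.1008)
After 5 (propagate distance d=27): x=261621/10340 (≈25.3018) theta=-521/5170 (≈-0.1008)
After 6 (thin lens f=18): x=261621/10340 (≈25.3018) theta=-31153/20680 (≈-1.5064)
After 7 (propagate distance d=43 (to screen)): x=-816337/20680 (≈-39.4747) theta=-31153/20680 (≈-1.5064)
Rounded to 4 decimal places: x = -39.4747

Answer: -39.4747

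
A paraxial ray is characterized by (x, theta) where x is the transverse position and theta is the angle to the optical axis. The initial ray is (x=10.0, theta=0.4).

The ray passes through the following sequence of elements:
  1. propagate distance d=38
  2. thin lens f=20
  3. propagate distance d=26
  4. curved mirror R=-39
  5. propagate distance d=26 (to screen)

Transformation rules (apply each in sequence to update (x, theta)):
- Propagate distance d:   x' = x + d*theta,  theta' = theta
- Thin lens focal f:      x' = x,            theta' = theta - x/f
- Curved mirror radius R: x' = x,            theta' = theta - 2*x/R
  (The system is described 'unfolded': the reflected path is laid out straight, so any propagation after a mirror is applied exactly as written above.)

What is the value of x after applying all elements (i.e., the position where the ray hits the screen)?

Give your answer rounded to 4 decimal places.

Answer: -15.7333

Derivation:
Initial: x=10.0000 theta=0.4000
After 1 (propagate distance d=38): x=25.2000 theta=0.4000
After 2 (thin lens f=20): x=25.2000 theta=-0.8600
After 3 (propagate distance d=26): x=2.8400 theta=-0.8600
After 4 (curved mirror R=-39): x=2.8400 theta=-1393/1950 (≈-0.7144)
After 5 (propagate distance d=26 (to screen)): x=-236/15 (≈-15.7333) theta=-1393/1950 (≈-0.7144)
Rounded to 4 decimal places: x = -15.7333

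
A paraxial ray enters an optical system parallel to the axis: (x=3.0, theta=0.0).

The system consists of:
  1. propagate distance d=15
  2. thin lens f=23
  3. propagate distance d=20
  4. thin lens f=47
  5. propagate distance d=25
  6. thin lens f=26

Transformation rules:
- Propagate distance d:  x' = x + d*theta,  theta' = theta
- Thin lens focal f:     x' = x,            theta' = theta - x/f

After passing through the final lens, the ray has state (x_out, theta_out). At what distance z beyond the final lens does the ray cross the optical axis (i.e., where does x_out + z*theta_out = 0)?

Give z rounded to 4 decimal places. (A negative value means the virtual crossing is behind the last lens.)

Initial: x=3.0000 theta=0.0000
After 1 (propagate distance d=15): x=3.0000 theta=0.0000
After 2 (thin lens f=23): x=3.0000 theta=-3/23 (≈-0.1304)
After 3 (propagate distance d=20): x=9/23 (≈0.3913) theta=-3/23 (≈-0.1304)
After 4 (thin lens f=47): x=9/23 (≈0.3913) theta=-150/1081 (≈-0.1388)
After 5 (propagate distance d=25): x=-3327/1081 (≈-3.0777) theta=-150/1081 (≈-0.1388)
After 6 (thin lens f=26): x=-3327/1081 (≈-3.0777) theta=-573/28106 (≈-0.0204)
z_focus = -x_out/theta_out = -(-3327/1081)/(-573/28106) = -28834/191 ≈ -150.9634
Rounded to 4 decimal places: z = -150.9634

Answer: -150.9634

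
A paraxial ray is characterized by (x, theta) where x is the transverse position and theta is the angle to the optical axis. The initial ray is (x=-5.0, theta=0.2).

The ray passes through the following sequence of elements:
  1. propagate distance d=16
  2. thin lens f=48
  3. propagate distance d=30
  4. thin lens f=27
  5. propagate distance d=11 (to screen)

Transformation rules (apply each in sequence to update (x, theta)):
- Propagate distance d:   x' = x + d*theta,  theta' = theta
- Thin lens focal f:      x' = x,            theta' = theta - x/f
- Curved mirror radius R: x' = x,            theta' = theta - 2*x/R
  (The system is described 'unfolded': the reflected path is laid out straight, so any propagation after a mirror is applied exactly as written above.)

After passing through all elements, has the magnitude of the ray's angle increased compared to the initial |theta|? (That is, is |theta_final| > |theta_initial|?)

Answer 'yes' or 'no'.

Answer: no

Derivation:
Initial: x=-5.0000 theta=0.2000
After 1 (propagate distance d=16): x=-1.8000 theta=0.2000
After 2 (thin lens f=48): x=-1.8000 theta=0.2375
After 3 (propagate distance d=30): x=5.3250 theta=0.2375
After 4 (thin lens f=27): x=5.3250 theta=29/720 (≈0.0403)
After 5 (propagate distance d=11 (to screen)): x=4153/720 (≈5.7681) theta=29/720 (≈0.0403)
|theta_initial|=0.2000 |theta_final|=29/720 (≈0.0403) -> not increased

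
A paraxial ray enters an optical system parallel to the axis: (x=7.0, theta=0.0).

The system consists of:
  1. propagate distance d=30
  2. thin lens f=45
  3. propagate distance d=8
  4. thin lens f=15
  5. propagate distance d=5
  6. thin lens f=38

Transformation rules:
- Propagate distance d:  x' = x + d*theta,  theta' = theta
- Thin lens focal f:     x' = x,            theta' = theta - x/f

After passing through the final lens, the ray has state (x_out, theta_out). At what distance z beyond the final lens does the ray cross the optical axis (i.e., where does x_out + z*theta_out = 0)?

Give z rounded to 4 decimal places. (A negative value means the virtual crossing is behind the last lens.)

Initial: x=7.0000 theta=0.0000
After 1 (propagate distance d=30): x=7.0000 theta=0.0000
After 2 (thin lens f=45): x=7.0000 theta=-7/45 (≈-0.1556)
After 3 (propagate distance d=8): x=259/45 (≈5.7556) theta=-7/45 (≈-0.1556)
After 4 (thin lens f=15): x=259/45 (≈5.7556) theta=-364/675 (≈-0.5393)
After 5 (propagate distance d=5): x=413/135 (≈3.0593) theta=-364/675 (≈-0.5393)
After 6 (thin lens f=38): x=413/135 (≈3.0593) theta=-5299/8550 (≈-0.6198)
z_focus = -x_out/theta_out = -(413/135)/(-5299/8550) = 11210/2271 ≈ 4.9362
Rounded to 4 decimal places: z = 4.9362

Answer: 4.9362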